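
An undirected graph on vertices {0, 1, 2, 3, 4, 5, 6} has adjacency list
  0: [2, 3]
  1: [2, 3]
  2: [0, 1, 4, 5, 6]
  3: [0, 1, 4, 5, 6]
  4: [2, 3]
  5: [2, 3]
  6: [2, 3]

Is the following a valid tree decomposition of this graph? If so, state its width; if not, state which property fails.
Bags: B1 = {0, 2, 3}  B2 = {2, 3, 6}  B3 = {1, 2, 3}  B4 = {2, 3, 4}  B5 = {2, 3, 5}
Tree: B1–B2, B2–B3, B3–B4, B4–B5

Checking the three conditions: (i) the bags cover all of {0, 1, 2, 3, 4, 5, 6}; (ii) for each edge, some bag contains both endpoints; (iii) the bags containing any fixed vertex form a subtree. All hold, so the decomposition is valid with width 3 − 1 = 2.

Yes; width 2.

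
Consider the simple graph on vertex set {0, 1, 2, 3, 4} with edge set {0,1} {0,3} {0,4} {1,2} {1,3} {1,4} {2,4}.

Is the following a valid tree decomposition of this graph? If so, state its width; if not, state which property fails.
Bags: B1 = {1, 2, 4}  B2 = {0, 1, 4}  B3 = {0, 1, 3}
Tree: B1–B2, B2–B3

Every vertex of G appears in some bag (union = {0, 1, 2, 3, 4}); every edge is covered by a bag; and for each vertex v the set of bags containing v is connected in the bag tree. The decomposition is therefore valid. The largest bag has 3 vertices, so the width is 2.

Yes; width 2.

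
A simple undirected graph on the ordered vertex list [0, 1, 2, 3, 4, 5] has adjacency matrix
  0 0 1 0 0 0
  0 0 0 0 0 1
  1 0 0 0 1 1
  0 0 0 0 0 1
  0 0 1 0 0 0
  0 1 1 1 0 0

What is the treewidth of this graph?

A width-1 tree decomposition is:
Bags: B1 = {2, 5}  B2 = {3, 5}  B3 = {1, 5}  B4 = {2, 4}  B5 = {0, 2}
Tree: B1–B2, B2–B3, B1–B4, B1–B5
The largest bag has 2 vertices, giving width 1; this decomposition certifies tw(G) ≤ 1. Since G has at least one edge (e.g. 2–5), it is not an edgeless graph, so tw(G) ≥ 1. Hence tw(G) = 1 exactly.

1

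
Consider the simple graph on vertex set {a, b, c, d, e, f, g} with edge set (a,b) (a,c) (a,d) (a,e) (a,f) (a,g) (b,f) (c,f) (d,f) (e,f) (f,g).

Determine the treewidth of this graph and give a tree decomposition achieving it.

Each bag holds 3 vertices, so the decomposition has width 2, which upper-bounds the treewidth. On the other hand G contains the 3-clique {a, d, f}. A clique must lie in a single bag of any decomposition, so no decomposition can have width below 2. Hence tw(G) = 2 exactly.

Treewidth 2.
Bags: B1 = {a, b, f}  B2 = {a, f, g}  B3 = {a, d, f}  B4 = {a, c, f}  B5 = {a, e, f}
Tree: B1–B2, B1–B3, B2–B4, B1–B5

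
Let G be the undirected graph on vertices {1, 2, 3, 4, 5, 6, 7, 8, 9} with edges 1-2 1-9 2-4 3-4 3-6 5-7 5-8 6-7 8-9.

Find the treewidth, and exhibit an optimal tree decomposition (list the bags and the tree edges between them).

Every bag has size at most 3, so the width is 3 − 1 = 2 and tw(G) ≤ 2. Since 1–9–8–5–7–6–3–4–2–1 is a cycle in G, G is not acyclic. Forests are exactly the graphs of treewidth ≤ 1, so tw(G) ≥ 2. Combining the bounds, tw(G) = 2.

Treewidth 2.
One optimal decomposition is:
Bags: B1 = {1, 8, 9}  B2 = {1, 5, 8}  B3 = {1, 5, 7}  B4 = {1, 6, 7}  B5 = {1, 3, 6}  B6 = {1, 3, 4}  B7 = {1, 2, 4}
Tree: B1–B2, B2–B3, B3–B4, B4–B5, B5–B6, B6–B7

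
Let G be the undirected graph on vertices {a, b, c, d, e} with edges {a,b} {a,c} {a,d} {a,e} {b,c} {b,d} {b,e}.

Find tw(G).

2

A width-2 tree decomposition is:
Bags: B1 = {a, b, d}  B2 = {a, b, e}  B3 = {a, b, c}
Tree: B1–B2, B1–B3
The largest bag has 3 vertices, giving width 2; this decomposition certifies tw(G) ≤ 2. Conversely, {a, b, d} is a clique of size 3, and the vertices of any clique must share a bag in every tree decomposition; so some bag has ≥ 3 vertices and tw(G) ≥ 2. The upper and lower bounds meet at 2, so that is the treewidth.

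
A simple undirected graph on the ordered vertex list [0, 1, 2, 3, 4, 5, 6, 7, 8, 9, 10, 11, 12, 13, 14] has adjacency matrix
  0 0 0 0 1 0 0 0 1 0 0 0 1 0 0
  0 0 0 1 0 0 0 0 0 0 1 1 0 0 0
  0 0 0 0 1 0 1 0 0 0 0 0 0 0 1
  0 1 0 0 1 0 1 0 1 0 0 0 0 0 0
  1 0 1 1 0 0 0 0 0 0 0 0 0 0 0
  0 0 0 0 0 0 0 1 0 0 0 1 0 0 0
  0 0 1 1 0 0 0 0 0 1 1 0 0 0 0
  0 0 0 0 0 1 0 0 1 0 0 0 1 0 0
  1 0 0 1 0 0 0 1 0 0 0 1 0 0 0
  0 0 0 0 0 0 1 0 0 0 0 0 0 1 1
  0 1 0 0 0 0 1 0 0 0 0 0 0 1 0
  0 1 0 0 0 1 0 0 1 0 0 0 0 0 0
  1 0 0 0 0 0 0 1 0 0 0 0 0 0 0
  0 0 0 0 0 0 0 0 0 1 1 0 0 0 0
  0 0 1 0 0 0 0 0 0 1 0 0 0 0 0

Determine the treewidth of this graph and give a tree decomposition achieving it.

Each bag holds 4 vertices, so the decomposition has width 3, which upper-bounds the treewidth. For the lower bound: the 4 vertex sets {9,13,14}, {10}, {6}, {1,2,3,4} are disjoint, each induces a connected subgraph, and every pair is joined by at least one edge of G. Contracting each set to a single vertex therefore yields K_{4} as a minor, and since treewidth is minor-monotone, tw(G) ≥ tw(K_{4}) = 3. Combining the bounds, tw(G) = 3.

Treewidth 3.
One such decomposition:
Bags: B1 = {9, 10, 13, 14}  B2 = {6, 9, 10, 14}  B3 = {2, 6, 10, 14}  B4 = {1, 2, 6, 10}  B5 = {1, 2, 3, 6}  B6 = {1, 2, 3, 4}  B7 = {1, 3, 4, 11}  B8 = {3, 4, 8, 11}  B9 = {0, 4, 8, 11}  B10 = {0, 5, 8, 11}  B11 = {0, 5, 7, 8}  B12 = {0, 5, 7, 12}
Tree: B1–B2, B2–B3, B3–B4, B4–B5, B5–B6, B6–B7, B7–B8, B8–B9, B9–B10, B10–B11, B11–B12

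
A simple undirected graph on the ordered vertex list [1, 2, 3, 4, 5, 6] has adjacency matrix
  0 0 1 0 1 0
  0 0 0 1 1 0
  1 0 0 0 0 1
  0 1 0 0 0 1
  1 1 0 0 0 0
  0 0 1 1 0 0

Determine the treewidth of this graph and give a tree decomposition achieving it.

Treewidth 2.
One such decomposition:
Bags: B1 = {1, 3, 5}  B2 = {2, 3, 5}  B3 = {2, 3, 4}  B4 = {3, 4, 6}
Tree: B1–B2, B2–B3, B3–B4

The largest bag has 3 vertices, giving width 2; this decomposition certifies tw(G) ≤ 2. Since 3–1–5–2–4–6–3 is a cycle in G, G is not acyclic. Forests are exactly the graphs of treewidth ≤ 1, so tw(G) ≥ 2. Combining the bounds, tw(G) = 2.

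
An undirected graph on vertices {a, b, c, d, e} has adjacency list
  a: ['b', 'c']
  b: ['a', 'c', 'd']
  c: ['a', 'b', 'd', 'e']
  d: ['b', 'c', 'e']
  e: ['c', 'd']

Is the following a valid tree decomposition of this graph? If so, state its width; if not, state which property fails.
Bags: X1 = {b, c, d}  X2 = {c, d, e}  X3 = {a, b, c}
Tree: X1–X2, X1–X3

Yes; width 2.

Vertex coverage: the bags together contain {a, b, c, d, e}, the full vertex set. Edge coverage: each edge of G has both endpoints in at least one bag. Running intersection: for every vertex, the bags containing it form a connected subtree. All three properties hold, so this is a valid tree decomposition of width max|bag| − 1 = 2, and hence tw(G) ≤ 2.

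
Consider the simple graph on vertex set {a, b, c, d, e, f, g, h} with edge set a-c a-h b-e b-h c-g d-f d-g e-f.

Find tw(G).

2

A width-2 tree decomposition is:
Bags: B1 = {a, b, h}  B2 = {a, b, e}  B3 = {a, e, f}  B4 = {a, d, f}  B5 = {a, d, g}  B6 = {a, c, g}
Tree: B1–B2, B2–B3, B3–B4, B4–B5, B5–B6
Every bag has size at most 3, so the width is 3 − 1 = 2 and tw(G) ≤ 2. Since a–h–b–e–f–d–g–c–a is a cycle in G, G is not acyclic. Forests are exactly the graphs of treewidth ≤ 1, so tw(G) ≥ 2. Hence tw(G) = 2 exactly.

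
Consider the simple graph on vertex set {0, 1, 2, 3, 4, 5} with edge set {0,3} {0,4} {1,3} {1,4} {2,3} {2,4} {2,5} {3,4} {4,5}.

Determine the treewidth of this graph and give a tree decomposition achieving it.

Treewidth 2.
One optimal decomposition is:
Bags: B1 = {2, 3, 4}  B2 = {0, 3, 4}  B3 = {1, 3, 4}  B4 = {2, 4, 5}
Tree: B1–B2, B1–B3, B1–B4

The largest bag has 3 vertices, giving width 2; this decomposition certifies tw(G) ≤ 2. On the other hand G contains the 3-clique {0, 3, 4}. A clique must lie in a single bag of any decomposition, so no decomposition can have width below 2. Combining the bounds, tw(G) = 2.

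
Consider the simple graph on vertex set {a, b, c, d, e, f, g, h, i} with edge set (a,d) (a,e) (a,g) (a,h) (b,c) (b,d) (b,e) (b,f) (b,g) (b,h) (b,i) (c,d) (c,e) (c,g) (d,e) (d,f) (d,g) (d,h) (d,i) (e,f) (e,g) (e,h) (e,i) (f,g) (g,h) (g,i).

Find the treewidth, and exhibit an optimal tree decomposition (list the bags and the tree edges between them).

Treewidth 4.
One optimal decomposition is:
Bags: B1 = {b, d, e, g, h}  B2 = {b, d, e, f, g}  B3 = {b, d, e, g, i}  B4 = {b, c, d, e, g}  B5 = {a, d, e, g, h}
Tree: B1–B2, B1–B3, B1–B4, B1–B5

Each bag holds 5 vertices, so the decomposition has width 4, which upper-bounds the treewidth. Conversely, {a, d, e, g, h} is a clique of size 5, and the vertices of any clique must share a bag in every tree decomposition; so some bag has ≥ 5 vertices and tw(G) ≥ 4. Hence tw(G) = 4 exactly.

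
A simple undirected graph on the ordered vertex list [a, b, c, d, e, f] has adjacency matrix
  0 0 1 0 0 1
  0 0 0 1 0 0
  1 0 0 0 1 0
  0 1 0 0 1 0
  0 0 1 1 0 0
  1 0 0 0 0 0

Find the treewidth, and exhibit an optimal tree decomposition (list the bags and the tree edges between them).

Treewidth 1.
One optimal decomposition is:
Bags: B1 = {a, f}  B2 = {a, c}  B3 = {c, e}  B4 = {d, e}  B5 = {b, d}
Tree: B1–B2, B2–B3, B3–B4, B4–B5

Each bag holds 2 vertices, so the decomposition has width 1, which upper-bounds the treewidth. Since G has at least one edge (e.g. f–a), it is not an edgeless graph, so tw(G) ≥ 1. The upper and lower bounds meet at 1, so that is the treewidth.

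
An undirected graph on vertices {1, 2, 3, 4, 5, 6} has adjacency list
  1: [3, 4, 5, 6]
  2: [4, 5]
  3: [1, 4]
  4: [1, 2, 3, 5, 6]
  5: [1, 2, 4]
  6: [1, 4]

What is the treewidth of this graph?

2

A width-2 tree decomposition is:
Bags: B1 = {1, 3, 4}  B2 = {1, 4, 6}  B3 = {1, 4, 5}  B4 = {2, 4, 5}
Tree: B1–B2, B2–B3, B3–B4
The largest bag has 3 vertices, giving width 2; this decomposition certifies tw(G) ≤ 2. For the lower bound, the 3 vertices {1, 3, 4} are pairwise adjacent, and any tree decomposition puts a clique entirely inside one bag — forcing width ≥ 2. Hence tw(G) = 2 exactly.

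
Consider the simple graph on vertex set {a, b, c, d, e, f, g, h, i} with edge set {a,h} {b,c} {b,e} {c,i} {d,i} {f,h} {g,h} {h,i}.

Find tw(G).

1

A width-1 tree decomposition is:
Bags: B1 = {f, h}  B2 = {h, i}  B3 = {a, h}  B4 = {g, h}  B5 = {c, i}  B6 = {d, i}  B7 = {b, c}  B8 = {b, e}
Tree: B1–B2, B2–B3, B3–B4, B2–B5, B5–B6, B5–B7, B7–B8
Each bag holds 2 vertices, so the decomposition has width 1, which upper-bounds the treewidth. Since G has at least one edge (e.g. h–f), it is not an edgeless graph, so tw(G) ≥ 1. The upper and lower bounds meet at 1, so that is the treewidth.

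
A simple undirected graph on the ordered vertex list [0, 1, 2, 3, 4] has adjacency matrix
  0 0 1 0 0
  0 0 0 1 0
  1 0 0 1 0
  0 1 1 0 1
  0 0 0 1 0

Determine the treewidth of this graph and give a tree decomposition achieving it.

The largest bag has 2 vertices, giving width 1; this decomposition certifies tw(G) ≤ 1. G has an edge, so its treewidth is at least 1. The upper and lower bounds meet at 1, so that is the treewidth.

Treewidth 1.
Bags: B1 = {3, 4}  B2 = {1, 3}  B3 = {2, 3}  B4 = {0, 2}
Tree: B1–B2, B1–B3, B3–B4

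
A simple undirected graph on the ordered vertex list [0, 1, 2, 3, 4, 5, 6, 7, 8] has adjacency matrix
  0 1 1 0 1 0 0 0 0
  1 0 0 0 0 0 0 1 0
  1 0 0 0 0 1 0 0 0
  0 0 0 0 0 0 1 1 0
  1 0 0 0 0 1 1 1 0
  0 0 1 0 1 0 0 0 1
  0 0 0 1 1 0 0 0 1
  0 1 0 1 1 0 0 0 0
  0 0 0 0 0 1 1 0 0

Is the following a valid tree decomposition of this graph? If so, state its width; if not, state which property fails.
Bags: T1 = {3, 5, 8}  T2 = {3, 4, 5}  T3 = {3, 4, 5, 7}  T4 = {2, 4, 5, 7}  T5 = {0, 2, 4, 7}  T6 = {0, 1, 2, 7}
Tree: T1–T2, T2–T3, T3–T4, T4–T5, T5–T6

No — vertex 6 appears in no bag.

A tree decomposition must satisfy three properties: every vertex lies in some bag; for every edge, both endpoints lie together in some bag; and for every vertex, the bags containing it form a connected subtree. Here vertex 6 appears in no bag, so the decomposition is invalid.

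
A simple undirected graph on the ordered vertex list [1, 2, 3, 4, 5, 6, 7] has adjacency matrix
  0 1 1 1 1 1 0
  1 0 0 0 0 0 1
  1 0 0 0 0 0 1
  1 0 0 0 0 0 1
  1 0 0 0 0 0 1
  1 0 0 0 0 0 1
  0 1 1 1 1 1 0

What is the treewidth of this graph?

2

A width-2 tree decomposition is:
Bags: B1 = {1, 4, 7}  B2 = {1, 3, 7}  B3 = {1, 6, 7}  B4 = {1, 2, 7}  B5 = {1, 5, 7}
Tree: B1–B2, B2–B3, B3–B4, B4–B5
Every bag has size at most 3, so the width is 3 − 1 = 2 and tw(G) ≤ 2. Since 7–4–1–3–7 is a cycle in G, G is not acyclic. Forests are exactly the graphs of treewidth ≤ 1, so tw(G) ≥ 2. The upper and lower bounds meet at 2, so that is the treewidth.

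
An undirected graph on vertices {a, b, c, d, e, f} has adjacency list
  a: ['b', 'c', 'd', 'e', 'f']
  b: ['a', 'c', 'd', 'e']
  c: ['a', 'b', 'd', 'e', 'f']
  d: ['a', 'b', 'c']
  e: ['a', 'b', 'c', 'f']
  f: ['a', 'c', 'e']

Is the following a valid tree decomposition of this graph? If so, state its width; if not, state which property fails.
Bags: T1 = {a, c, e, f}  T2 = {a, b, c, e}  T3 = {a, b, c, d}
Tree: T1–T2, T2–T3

Every vertex of G appears in some bag (union = {a, b, c, d, e, f}); every edge is covered by a bag; and for each vertex v the set of bags containing v is connected in the bag tree. The decomposition is therefore valid. The largest bag has 4 vertices, so the width is 3.

Yes; width 3.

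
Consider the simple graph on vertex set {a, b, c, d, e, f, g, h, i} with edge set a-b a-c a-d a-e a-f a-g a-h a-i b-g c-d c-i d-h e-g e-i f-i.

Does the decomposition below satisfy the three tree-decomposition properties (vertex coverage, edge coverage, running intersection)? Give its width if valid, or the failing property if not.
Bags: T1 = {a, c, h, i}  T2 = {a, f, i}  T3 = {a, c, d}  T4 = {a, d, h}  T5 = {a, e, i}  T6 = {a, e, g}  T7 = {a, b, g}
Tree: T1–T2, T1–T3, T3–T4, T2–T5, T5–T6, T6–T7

No — bags containing vertex h are not connected in the tree.

A tree decomposition must satisfy three properties: every vertex lies in some bag; for every edge, both endpoints lie together in some bag; and for every vertex, the bags containing it form a connected subtree. Here bags containing vertex h are not connected in the tree, so the decomposition is invalid.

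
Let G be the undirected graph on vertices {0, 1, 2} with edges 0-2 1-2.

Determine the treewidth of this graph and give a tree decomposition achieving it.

The largest bag has 2 vertices, giving width 1; this decomposition certifies tw(G) ≤ 1. Since G has at least one edge (e.g. 2–1), it is not an edgeless graph, so tw(G) ≥ 1. The upper and lower bounds meet at 1, so that is the treewidth.

Treewidth 1.
Bags: B1 = {1, 2}  B2 = {0, 2}
Tree: B1–B2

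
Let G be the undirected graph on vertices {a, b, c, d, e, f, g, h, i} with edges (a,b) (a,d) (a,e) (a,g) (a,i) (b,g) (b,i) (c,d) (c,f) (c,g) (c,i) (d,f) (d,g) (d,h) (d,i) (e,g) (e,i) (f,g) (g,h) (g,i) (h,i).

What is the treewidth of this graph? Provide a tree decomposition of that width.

The largest bag has 4 vertices, giving width 3; this decomposition certifies tw(G) ≤ 3. Conversely, {c, d, f, g} is a clique of size 4, and the vertices of any clique must share a bag in every tree decomposition; so some bag has ≥ 4 vertices and tw(G) ≥ 3. Therefore the treewidth is 3.

Treewidth 3.
One optimal decomposition is:
Bags: B1 = {c, d, g, i}  B2 = {a, d, g, i}  B3 = {a, b, g, i}  B4 = {a, e, g, i}  B5 = {d, g, h, i}  B6 = {c, d, f, g}
Tree: B1–B2, B2–B3, B3–B4, B2–B5, B1–B6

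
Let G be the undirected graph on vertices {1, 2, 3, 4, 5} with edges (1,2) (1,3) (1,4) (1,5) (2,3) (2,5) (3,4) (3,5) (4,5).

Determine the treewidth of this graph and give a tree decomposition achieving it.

Each bag holds 4 vertices, so the decomposition has width 3, which upper-bounds the treewidth. On the other hand G contains the 4-clique {1, 2, 3, 5}. A clique must lie in a single bag of any decomposition, so no decomposition can have width below 3. Therefore the treewidth is 3.

Treewidth 3.
One optimal decomposition is:
Bags: B1 = {1, 3, 4, 5}  B2 = {1, 2, 3, 5}
Tree: B1–B2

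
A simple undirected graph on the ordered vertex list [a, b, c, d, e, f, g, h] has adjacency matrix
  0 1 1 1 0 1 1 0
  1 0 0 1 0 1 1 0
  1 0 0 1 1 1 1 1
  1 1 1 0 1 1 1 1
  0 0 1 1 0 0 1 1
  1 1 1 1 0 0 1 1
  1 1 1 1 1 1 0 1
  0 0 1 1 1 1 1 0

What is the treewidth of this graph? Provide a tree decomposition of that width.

Treewidth 4.
Bags: B1 = {a, b, d, f, g}  B2 = {a, c, d, f, g}  B3 = {c, d, f, g, h}  B4 = {c, d, e, g, h}
Tree: B1–B2, B2–B3, B3–B4

The largest bag has 5 vertices, giving width 4; this decomposition certifies tw(G) ≤ 4. For the lower bound, the 5 vertices {c, d, e, g, h} are pairwise adjacent, and any tree decomposition puts a clique entirely inside one bag — forcing width ≥ 4. Combining the bounds, tw(G) = 4.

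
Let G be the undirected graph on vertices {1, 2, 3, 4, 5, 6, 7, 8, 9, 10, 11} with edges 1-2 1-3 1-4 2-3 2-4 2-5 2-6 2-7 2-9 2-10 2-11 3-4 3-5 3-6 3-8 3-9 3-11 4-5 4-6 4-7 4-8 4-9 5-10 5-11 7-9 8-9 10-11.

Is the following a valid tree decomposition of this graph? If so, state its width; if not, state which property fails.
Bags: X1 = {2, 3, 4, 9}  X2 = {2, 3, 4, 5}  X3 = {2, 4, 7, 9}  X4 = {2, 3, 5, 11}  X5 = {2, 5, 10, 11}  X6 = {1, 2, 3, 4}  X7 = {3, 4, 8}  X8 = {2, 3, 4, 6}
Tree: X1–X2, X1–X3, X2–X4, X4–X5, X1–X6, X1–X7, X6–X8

A tree decomposition must satisfy three properties: every vertex lies in some bag; for every edge, both endpoints lie together in some bag; and for every vertex, the bags containing it form a connected subtree. Here edge (9,8) lies in no bag, so the decomposition is invalid.

No — edge (9,8) lies in no bag.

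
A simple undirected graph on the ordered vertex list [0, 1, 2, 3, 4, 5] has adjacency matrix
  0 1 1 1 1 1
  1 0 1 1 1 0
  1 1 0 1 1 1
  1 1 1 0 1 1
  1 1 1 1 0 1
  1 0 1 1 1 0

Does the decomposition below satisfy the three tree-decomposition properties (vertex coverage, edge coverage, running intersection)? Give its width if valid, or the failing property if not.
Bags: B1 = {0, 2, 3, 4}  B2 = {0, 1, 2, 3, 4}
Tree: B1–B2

No — vertex 5 appears in no bag.

A tree decomposition must satisfy three properties: every vertex lies in some bag; for every edge, both endpoints lie together in some bag; and for every vertex, the bags containing it form a connected subtree. Here vertex 5 appears in no bag, so the decomposition is invalid.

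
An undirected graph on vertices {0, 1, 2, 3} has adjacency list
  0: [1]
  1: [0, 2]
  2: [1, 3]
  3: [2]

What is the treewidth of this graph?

1

A width-1 tree decomposition is:
Bags: B1 = {0, 1}  B2 = {1, 2}  B3 = {2, 3}
Tree: B1–B2, B2–B3
Each bag holds 2 vertices, so the decomposition has width 1, which upper-bounds the treewidth. G has an edge, so its treewidth is at least 1. Combining the bounds, tw(G) = 1.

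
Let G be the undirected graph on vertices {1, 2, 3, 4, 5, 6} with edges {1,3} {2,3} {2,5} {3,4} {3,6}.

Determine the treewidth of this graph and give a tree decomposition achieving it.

Treewidth 1.
One optimal decomposition is:
Bags: B1 = {3, 6}  B2 = {2, 3}  B3 = {2, 5}  B4 = {3, 4}  B5 = {1, 3}
Tree: B1–B2, B2–B3, B1–B4, B4–B5

Each bag holds 2 vertices, so the decomposition has width 1, which upper-bounds the treewidth. G has an edge, so its treewidth is at least 1. Combining the bounds, tw(G) = 1.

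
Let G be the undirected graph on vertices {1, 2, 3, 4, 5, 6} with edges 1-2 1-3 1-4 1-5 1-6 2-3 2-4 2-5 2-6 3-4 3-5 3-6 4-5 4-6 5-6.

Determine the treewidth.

A width-5 tree decomposition is:
Bags: B1 = {1, 2, 3, 4, 5, 6}
Tree: (single bag)
With just one bag of size 6, the width is 6 − 1 = 5, so tw(G) ≤ 5. On the other hand G contains the 6-clique {1, 2, 3, 4, 5, 6}. A clique must lie in a single bag of any decomposition, so no decomposition can have width below 5. The upper and lower bounds meet at 5, so that is the treewidth.

5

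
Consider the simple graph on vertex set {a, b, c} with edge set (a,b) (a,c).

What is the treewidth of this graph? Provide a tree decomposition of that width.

Every bag has size at most 2, so the width is 2 − 1 = 1 and tw(G) ≤ 1. Since G has at least one edge (e.g. b–a), it is not an edgeless graph, so tw(G) ≥ 1. Therefore the treewidth is 1.

Treewidth 1.
One such decomposition:
Bags: B1 = {a, b}  B2 = {a, c}
Tree: B1–B2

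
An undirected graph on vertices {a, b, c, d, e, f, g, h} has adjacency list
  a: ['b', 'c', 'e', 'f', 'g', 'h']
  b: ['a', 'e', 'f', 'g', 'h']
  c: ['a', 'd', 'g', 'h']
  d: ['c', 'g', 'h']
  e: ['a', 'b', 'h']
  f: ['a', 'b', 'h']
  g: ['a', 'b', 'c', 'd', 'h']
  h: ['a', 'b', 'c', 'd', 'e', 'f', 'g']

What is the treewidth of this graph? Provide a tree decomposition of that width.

Each bag holds 4 vertices, so the decomposition has width 3, which upper-bounds the treewidth. For the lower bound, the 4 vertices {c, d, g, h} are pairwise adjacent, and any tree decomposition puts a clique entirely inside one bag — forcing width ≥ 3. Therefore the treewidth is 3.

Treewidth 3.
Bags: B1 = {a, b, g, h}  B2 = {a, b, f, h}  B3 = {a, c, g, h}  B4 = {c, d, g, h}  B5 = {a, b, e, h}
Tree: B1–B2, B1–B3, B3–B4, B1–B5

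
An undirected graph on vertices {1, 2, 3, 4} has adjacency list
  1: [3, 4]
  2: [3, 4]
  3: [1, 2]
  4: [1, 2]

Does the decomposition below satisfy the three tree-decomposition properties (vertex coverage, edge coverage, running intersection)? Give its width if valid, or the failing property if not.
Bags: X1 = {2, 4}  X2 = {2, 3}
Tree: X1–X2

No — vertex 1 appears in no bag.

A tree decomposition must satisfy three properties: every vertex lies in some bag; for every edge, both endpoints lie together in some bag; and for every vertex, the bags containing it form a connected subtree. Here vertex 1 appears in no bag, so the decomposition is invalid.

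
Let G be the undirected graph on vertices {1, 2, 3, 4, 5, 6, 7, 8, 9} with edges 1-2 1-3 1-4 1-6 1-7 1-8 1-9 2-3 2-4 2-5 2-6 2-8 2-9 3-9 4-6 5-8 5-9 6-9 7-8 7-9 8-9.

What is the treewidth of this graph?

3

A width-3 tree decomposition is:
Bags: B1 = {1, 2, 6, 9}  B2 = {1, 2, 4, 6}  B3 = {1, 2, 8, 9}  B4 = {2, 5, 8, 9}  B5 = {1, 2, 3, 9}  B6 = {1, 7, 8, 9}
Tree: B1–B2, B1–B3, B3–B4, B3–B5, B3–B6
Each bag holds 4 vertices, so the decomposition has width 3, which upper-bounds the treewidth. For the lower bound, the 4 vertices {1, 2, 8, 9} are pairwise adjacent, and any tree decomposition puts a clique entirely inside one bag — forcing width ≥ 3. Therefore the treewidth is 3.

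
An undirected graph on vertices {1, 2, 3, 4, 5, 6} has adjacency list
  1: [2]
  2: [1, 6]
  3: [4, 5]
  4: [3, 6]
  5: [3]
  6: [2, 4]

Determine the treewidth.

1

A width-1 tree decomposition is:
Bags: B1 = {3, 5}  B2 = {3, 4}  B3 = {4, 6}  B4 = {2, 6}  B5 = {1, 2}
Tree: B1–B2, B2–B3, B3–B4, B4–B5
Every bag has size at most 2, so the width is 2 − 1 = 1 and tw(G) ≤ 1. G has an edge, so its treewidth is at least 1. The upper and lower bounds meet at 1, so that is the treewidth.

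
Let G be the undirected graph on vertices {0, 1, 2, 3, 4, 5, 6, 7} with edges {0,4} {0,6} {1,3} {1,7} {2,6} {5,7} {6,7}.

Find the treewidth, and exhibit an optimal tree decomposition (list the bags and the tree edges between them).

Every bag has size at most 2, so the width is 2 − 1 = 1 and tw(G) ≤ 1. Any graph with an edge has treewidth ≥ 1, and G has the edge 1–7. Therefore the treewidth is 1.

Treewidth 1.
One optimal decomposition is:
Bags: B1 = {1, 7}  B2 = {6, 7}  B3 = {5, 7}  B4 = {0, 6}  B5 = {1, 3}  B6 = {0, 4}  B7 = {2, 6}
Tree: B1–B2, B1–B3, B2–B4, B1–B5, B4–B6, B4–B7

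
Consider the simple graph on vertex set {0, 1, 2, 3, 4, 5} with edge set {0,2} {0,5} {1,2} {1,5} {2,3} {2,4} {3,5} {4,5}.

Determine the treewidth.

2

A width-2 tree decomposition is:
Bags: B1 = {1, 2, 5}  B2 = {2, 4, 5}  B3 = {0, 2, 5}  B4 = {2, 3, 5}
Tree: B1–B2, B2–B3, B3–B4
The largest bag has 3 vertices, giving width 2; this decomposition certifies tw(G) ≤ 2. For the lower bound, G contains the cycle 5–1–2–4–5, so G is not a forest; only forests have treewidth ≤ 1, hence tw(G) ≥ 2. Hence tw(G) = 2 exactly.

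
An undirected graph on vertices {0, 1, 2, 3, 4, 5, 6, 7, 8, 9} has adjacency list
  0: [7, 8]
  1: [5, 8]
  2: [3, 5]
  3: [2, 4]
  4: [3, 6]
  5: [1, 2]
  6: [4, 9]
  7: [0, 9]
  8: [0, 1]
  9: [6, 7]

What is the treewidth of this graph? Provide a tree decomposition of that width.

The largest bag has 3 vertices, giving width 2; this decomposition certifies tw(G) ≤ 2. The edges 7–9–6–4–3–2–5–1–8–0–7 form a cycle, so G is not a tree and its treewidth is at least 2. Therefore the treewidth is 2.

Treewidth 2.
Bags: B1 = {6, 7, 9}  B2 = {4, 6, 7}  B3 = {3, 4, 7}  B4 = {2, 3, 7}  B5 = {2, 5, 7}  B6 = {1, 5, 7}  B7 = {1, 7, 8}  B8 = {0, 7, 8}
Tree: B1–B2, B2–B3, B3–B4, B4–B5, B5–B6, B6–B7, B7–B8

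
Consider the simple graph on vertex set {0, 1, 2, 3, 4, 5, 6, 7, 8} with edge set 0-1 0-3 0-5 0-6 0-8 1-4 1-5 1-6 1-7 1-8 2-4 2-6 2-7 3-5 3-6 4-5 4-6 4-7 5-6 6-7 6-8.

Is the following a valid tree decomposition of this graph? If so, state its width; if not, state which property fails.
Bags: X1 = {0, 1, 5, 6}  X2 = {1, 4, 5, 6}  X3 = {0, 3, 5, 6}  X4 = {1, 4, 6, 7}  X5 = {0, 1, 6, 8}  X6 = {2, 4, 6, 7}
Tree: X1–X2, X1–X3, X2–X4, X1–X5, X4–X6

Vertex coverage: the bags together contain {0, 1, 2, 3, 4, 5, 6, 7, 8}, the full vertex set. Edge coverage: each edge of G has both endpoints in at least one bag. Running intersection: for every vertex, the bags containing it form a connected subtree. All three properties hold, so this is a valid tree decomposition of width max|bag| − 1 = 3, and hence tw(G) ≤ 3.

Yes; width 3.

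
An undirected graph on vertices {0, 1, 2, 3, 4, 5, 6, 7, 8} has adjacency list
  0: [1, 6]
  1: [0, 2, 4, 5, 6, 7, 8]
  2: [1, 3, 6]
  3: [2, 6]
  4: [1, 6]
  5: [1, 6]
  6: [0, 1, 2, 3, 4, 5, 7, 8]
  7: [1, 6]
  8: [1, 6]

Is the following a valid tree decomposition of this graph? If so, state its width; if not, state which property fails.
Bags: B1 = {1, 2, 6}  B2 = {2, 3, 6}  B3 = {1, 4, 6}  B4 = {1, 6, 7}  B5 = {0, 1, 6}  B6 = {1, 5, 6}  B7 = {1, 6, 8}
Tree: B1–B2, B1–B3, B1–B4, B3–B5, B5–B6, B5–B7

Yes; width 2.

Checking the three conditions: (i) the bags cover all of {0, 1, 2, 3, 4, 5, 6, 7, 8}; (ii) for each edge, some bag contains both endpoints; (iii) the bags containing any fixed vertex form a subtree. All hold, so the decomposition is valid with width 3 − 1 = 2.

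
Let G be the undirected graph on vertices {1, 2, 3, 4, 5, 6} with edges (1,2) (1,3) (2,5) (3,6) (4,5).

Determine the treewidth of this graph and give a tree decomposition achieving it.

The largest bag has 2 vertices, giving width 1; this decomposition certifies tw(G) ≤ 1. Any graph with an edge has treewidth ≥ 1, and G has the edge 2–1. The upper and lower bounds meet at 1, so that is the treewidth.

Treewidth 1.
One such decomposition:
Bags: B1 = {1, 2}  B2 = {2, 5}  B3 = {1, 3}  B4 = {4, 5}  B5 = {3, 6}
Tree: B1–B2, B1–B3, B2–B4, B3–B5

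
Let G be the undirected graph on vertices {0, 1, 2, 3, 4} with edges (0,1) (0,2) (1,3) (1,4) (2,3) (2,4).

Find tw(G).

A width-2 tree decomposition is:
Bags: B1 = {1, 2, 4}  B2 = {1, 2, 3}  B3 = {0, 1, 2}
Tree: B1–B2, B2–B3
Every bag has size at most 3, so the width is 3 − 1 = 2 and tw(G) ≤ 2. The edges 2–4–1–3–2 form a cycle, so G is not a tree and its treewidth is at least 2. Therefore the treewidth is 2.

2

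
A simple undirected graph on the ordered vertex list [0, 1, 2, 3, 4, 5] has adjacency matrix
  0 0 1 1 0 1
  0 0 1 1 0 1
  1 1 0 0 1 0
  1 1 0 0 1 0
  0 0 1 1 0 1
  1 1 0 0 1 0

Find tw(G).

A width-3 tree decomposition is:
Bags: B1 = {0, 1, 4, 5}  B2 = {0, 1, 3, 4}  B3 = {0, 1, 2, 4}
Tree: B1–B2, B2–B3
Each bag holds 4 vertices, so the decomposition has width 3, which upper-bounds the treewidth. For the lower bound: the 4 vertex sets {4,5}, {1,3}, {0}, {2} are disjoint, each induces a connected subgraph, and every pair is joined by at least one edge of G. Contracting each set to a single vertex therefore yields K_{4} as a minor, and since treewidth is minor-monotone, tw(G) ≥ tw(K_{4}) = 3. Hence tw(G) = 3 exactly.

3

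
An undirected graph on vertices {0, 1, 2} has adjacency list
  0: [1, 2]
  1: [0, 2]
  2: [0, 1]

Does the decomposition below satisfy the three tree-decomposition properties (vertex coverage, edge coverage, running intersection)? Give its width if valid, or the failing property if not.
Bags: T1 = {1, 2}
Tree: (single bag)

A tree decomposition must satisfy three properties: every vertex lies in some bag; for every edge, both endpoints lie together in some bag; and for every vertex, the bags containing it form a connected subtree. Here vertex 0 appears in no bag, so the decomposition is invalid.

No — vertex 0 appears in no bag.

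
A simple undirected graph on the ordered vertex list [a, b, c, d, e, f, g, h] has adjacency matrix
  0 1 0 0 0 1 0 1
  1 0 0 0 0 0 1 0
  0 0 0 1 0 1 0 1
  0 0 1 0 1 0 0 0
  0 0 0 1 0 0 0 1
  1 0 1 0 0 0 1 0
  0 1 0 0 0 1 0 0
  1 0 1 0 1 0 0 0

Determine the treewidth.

2

A width-2 tree decomposition is:
Bags: B1 = {c, d, e}  B2 = {c, e, h}  B3 = {c, f, h}  B4 = {a, f, h}  B5 = {a, f, g}  B6 = {a, b, g}
Tree: B1–B2, B2–B3, B3–B4, B4–B5, B5–B6
Each bag holds 3 vertices, so the decomposition has width 2, which upper-bounds the treewidth. The edges d–e–h–c–d form a cycle, so G is not a tree and its treewidth is at least 2. The upper and lower bounds meet at 2, so that is the treewidth.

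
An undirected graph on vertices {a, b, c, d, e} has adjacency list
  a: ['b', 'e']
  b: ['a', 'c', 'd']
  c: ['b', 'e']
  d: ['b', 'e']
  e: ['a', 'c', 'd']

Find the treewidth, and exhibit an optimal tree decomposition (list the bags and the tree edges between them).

Treewidth 2.
One such decomposition:
Bags: B1 = {b, d, e}  B2 = {b, c, e}  B3 = {a, b, e}
Tree: B1–B2, B2–B3

Every bag has size at most 3, so the width is 3 − 1 = 2 and tw(G) ≤ 2. Since d–b–c–e–d is a cycle in G, G is not acyclic. Forests are exactly the graphs of treewidth ≤ 1, so tw(G) ≥ 2. Combining the bounds, tw(G) = 2.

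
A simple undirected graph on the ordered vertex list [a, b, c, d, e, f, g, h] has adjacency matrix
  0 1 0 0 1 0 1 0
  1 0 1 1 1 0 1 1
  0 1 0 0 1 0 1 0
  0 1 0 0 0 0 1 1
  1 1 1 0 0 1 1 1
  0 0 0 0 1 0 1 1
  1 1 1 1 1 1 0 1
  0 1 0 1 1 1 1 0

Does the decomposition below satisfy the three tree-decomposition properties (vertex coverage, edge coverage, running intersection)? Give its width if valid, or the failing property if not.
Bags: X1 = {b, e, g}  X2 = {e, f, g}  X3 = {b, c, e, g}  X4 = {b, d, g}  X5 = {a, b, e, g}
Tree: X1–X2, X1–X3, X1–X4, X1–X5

No — vertex h appears in no bag.

A tree decomposition must satisfy three properties: every vertex lies in some bag; for every edge, both endpoints lie together in some bag; and for every vertex, the bags containing it form a connected subtree. Here vertex h appears in no bag, so the decomposition is invalid.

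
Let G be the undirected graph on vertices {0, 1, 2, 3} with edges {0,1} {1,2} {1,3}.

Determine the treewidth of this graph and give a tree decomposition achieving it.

Treewidth 1.
Bags: B1 = {1, 2}  B2 = {0, 1}  B3 = {1, 3}
Tree: B1–B2, B1–B3

Each bag holds 2 vertices, so the decomposition has width 1, which upper-bounds the treewidth. Any graph with an edge has treewidth ≥ 1, and G has the edge 1–2. Combining the bounds, tw(G) = 1.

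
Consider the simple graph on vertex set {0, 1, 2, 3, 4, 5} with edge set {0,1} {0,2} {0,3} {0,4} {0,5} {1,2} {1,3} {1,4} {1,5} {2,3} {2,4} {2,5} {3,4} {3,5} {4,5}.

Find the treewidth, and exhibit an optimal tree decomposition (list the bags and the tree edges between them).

Treewidth 5.
One optimal decomposition is:
Bags: B1 = {0, 1, 2, 3, 4, 5}
Tree: (single bag)

With just one bag of size 6, the width is 6 − 1 = 5, so tw(G) ≤ 5. Conversely, {0, 1, 2, 3, 4, 5} is a clique of size 6, and the vertices of any clique must share a bag in every tree decomposition; so some bag has ≥ 6 vertices and tw(G) ≥ 5. Combining the bounds, tw(G) = 5.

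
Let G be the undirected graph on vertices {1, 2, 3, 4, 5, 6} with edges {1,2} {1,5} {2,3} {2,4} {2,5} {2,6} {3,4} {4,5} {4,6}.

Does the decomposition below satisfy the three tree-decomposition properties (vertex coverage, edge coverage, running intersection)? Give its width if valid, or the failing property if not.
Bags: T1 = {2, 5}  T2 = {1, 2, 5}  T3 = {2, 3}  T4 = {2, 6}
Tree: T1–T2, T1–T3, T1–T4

No — vertex 4 appears in no bag.

A tree decomposition must satisfy three properties: every vertex lies in some bag; for every edge, both endpoints lie together in some bag; and for every vertex, the bags containing it form a connected subtree. Here vertex 4 appears in no bag, so the decomposition is invalid.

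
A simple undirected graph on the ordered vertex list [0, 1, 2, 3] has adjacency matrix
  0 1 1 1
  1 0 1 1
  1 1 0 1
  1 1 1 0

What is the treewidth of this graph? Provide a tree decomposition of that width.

With just one bag of size 4, the width is 4 − 1 = 3, so tw(G) ≤ 3. For the lower bound, the 4 vertices {0, 1, 2, 3} are pairwise adjacent, and any tree decomposition puts a clique entirely inside one bag — forcing width ≥ 3. Hence tw(G) = 3 exactly.

Treewidth 3.
Bags: B1 = {0, 1, 2, 3}
Tree: (single bag)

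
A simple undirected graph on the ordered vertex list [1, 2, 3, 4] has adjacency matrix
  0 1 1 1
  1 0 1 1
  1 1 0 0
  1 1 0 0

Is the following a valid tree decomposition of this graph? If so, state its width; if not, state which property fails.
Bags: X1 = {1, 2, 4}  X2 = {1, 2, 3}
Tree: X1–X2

Yes; width 2.

Checking the three conditions: (i) the bags cover all of {1, 2, 3, 4}; (ii) for each edge, some bag contains both endpoints; (iii) the bags containing any fixed vertex form a subtree. All hold, so the decomposition is valid with width 3 − 1 = 2.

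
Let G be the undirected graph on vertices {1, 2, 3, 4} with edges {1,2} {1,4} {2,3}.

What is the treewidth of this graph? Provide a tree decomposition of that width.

The largest bag has 2 vertices, giving width 1; this decomposition certifies tw(G) ≤ 1. G has an edge, so its treewidth is at least 1. Combining the bounds, tw(G) = 1.

Treewidth 1.
Bags: B1 = {1, 2}  B2 = {1, 4}  B3 = {2, 3}
Tree: B1–B2, B1–B3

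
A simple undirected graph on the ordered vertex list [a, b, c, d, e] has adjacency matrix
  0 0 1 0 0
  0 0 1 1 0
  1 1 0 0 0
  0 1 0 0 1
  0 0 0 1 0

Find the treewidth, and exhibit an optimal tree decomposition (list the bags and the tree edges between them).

Treewidth 1.
One optimal decomposition is:
Bags: B1 = {a, c}  B2 = {b, c}  B3 = {b, d}  B4 = {d, e}
Tree: B1–B2, B2–B3, B3–B4

Each bag holds 2 vertices, so the decomposition has width 1, which upper-bounds the treewidth. Any graph with an edge has treewidth ≥ 1, and G has the edge a–c. Hence tw(G) = 1 exactly.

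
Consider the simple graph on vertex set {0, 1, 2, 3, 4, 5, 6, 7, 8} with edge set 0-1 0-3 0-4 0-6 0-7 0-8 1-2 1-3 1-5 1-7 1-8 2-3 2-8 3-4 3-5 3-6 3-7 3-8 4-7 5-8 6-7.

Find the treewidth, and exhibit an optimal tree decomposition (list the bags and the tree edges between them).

Every bag has size at most 4, so the width is 4 − 1 = 3 and tw(G) ≤ 3. Conversely, {0, 1, 3, 8} is a clique of size 4, and the vertices of any clique must share a bag in every tree decomposition; so some bag has ≥ 4 vertices and tw(G) ≥ 3. The upper and lower bounds meet at 3, so that is the treewidth.

Treewidth 3.
One such decomposition:
Bags: B1 = {0, 1, 3, 8}  B2 = {0, 1, 3, 7}  B3 = {1, 3, 5, 8}  B4 = {0, 3, 6, 7}  B5 = {0, 3, 4, 7}  B6 = {1, 2, 3, 8}
Tree: B1–B2, B1–B3, B2–B4, B4–B5, B1–B6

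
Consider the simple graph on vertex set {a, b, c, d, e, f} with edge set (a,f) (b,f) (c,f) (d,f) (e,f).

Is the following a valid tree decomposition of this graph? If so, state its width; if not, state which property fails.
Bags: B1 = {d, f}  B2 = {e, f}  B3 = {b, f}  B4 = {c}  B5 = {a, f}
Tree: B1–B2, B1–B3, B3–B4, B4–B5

No — edge (f,c) lies in no bag.

A tree decomposition must satisfy three properties: every vertex lies in some bag; for every edge, both endpoints lie together in some bag; and for every vertex, the bags containing it form a connected subtree. Here edge (f,c) lies in no bag, so the decomposition is invalid.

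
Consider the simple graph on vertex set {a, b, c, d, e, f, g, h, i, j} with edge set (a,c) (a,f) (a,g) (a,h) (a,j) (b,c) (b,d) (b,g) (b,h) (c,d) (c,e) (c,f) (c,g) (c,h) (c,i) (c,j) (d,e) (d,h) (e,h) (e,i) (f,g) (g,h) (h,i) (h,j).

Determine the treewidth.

3

A width-3 tree decomposition is:
Bags: B1 = {a, c, h, j}  B2 = {a, c, g, h}  B3 = {a, c, f, g}  B4 = {b, c, g, h}  B5 = {b, c, d, h}  B6 = {c, d, e, h}  B7 = {c, e, h, i}
Tree: B1–B2, B2–B3, B2–B4, B4–B5, B5–B6, B6–B7
The largest bag has 4 vertices, giving width 3; this decomposition certifies tw(G) ≤ 3. On the other hand G contains the 4-clique {c, d, e, h}. A clique must lie in a single bag of any decomposition, so no decomposition can have width below 3. Therefore the treewidth is 3.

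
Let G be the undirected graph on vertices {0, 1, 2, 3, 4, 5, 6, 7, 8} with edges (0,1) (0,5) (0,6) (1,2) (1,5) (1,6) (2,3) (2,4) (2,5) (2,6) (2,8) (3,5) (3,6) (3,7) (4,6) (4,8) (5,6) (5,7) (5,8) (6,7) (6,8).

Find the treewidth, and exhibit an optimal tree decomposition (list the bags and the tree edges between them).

Treewidth 3.
One such decomposition:
Bags: B1 = {0, 1, 5, 6}  B2 = {1, 2, 5, 6}  B3 = {2, 3, 5, 6}  B4 = {3, 5, 6, 7}  B5 = {2, 5, 6, 8}  B6 = {2, 4, 6, 8}
Tree: B1–B2, B2–B3, B3–B4, B3–B5, B5–B6

The largest bag has 4 vertices, giving width 3; this decomposition certifies tw(G) ≤ 3. Conversely, {2, 4, 6, 8} is a clique of size 4, and the vertices of any clique must share a bag in every tree decomposition; so some bag has ≥ 4 vertices and tw(G) ≥ 3. The upper and lower bounds meet at 3, so that is the treewidth.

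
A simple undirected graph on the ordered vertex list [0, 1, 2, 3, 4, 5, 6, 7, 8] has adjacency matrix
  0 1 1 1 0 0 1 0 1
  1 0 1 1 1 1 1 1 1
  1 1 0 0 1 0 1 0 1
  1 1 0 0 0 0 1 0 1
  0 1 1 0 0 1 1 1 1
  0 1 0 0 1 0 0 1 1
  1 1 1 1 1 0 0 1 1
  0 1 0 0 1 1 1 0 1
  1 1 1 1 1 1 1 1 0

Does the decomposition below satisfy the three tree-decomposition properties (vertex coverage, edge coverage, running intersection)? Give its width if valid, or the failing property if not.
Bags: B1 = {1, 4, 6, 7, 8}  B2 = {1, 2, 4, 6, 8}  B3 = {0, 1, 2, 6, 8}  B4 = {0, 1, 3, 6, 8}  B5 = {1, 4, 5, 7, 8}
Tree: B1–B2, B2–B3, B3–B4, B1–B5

Yes; width 4.

Vertex coverage: the bags together contain {0, 1, 2, 3, 4, 5, 6, 7, 8}, the full vertex set. Edge coverage: each edge of G has both endpoints in at least one bag. Running intersection: for every vertex, the bags containing it form a connected subtree. All three properties hold, so this is a valid tree decomposition of width max|bag| − 1 = 4, and hence tw(G) ≤ 4.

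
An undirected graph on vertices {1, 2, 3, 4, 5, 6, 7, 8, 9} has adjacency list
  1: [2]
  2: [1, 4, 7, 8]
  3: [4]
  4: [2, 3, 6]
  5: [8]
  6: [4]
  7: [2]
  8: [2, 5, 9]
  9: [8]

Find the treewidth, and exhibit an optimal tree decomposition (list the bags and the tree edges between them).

Every bag has size at most 2, so the width is 2 − 1 = 1 and tw(G) ≤ 1. G has an edge, so its treewidth is at least 1. Hence tw(G) = 1 exactly.

Treewidth 1.
One such decomposition:
Bags: B1 = {2, 7}  B2 = {2, 4}  B3 = {2, 8}  B4 = {4, 6}  B5 = {5, 8}  B6 = {1, 2}  B7 = {3, 4}  B8 = {8, 9}
Tree: B1–B2, B2–B3, B2–B4, B3–B5, B1–B6, B2–B7, B3–B8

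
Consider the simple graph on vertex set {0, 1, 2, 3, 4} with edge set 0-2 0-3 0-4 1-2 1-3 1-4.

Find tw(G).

A width-2 tree decomposition is:
Bags: B1 = {0, 1, 2}  B2 = {0, 1, 4}  B3 = {0, 1, 3}
Tree: B1–B2, B2–B3
Every bag has size at most 3, so the width is 3 − 1 = 2 and tw(G) ≤ 2. For the lower bound, G contains the cycle 1–2–0–4–1, so G is not a forest; only forests have treewidth ≤ 1, hence tw(G) ≥ 2. Combining the bounds, tw(G) = 2.

2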